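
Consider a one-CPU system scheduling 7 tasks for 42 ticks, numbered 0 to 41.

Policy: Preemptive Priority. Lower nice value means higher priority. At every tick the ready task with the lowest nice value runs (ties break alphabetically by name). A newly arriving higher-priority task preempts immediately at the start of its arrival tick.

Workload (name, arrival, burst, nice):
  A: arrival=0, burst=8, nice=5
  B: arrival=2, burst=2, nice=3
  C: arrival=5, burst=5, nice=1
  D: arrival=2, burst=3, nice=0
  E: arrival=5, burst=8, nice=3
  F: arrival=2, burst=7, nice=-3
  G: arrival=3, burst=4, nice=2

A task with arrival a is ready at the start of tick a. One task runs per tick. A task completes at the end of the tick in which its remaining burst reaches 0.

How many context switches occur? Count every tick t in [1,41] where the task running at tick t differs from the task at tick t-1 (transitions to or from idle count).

context switches = 8

t=0: ready={A} → run A
t=1: ready={A} → run A
t=2: ready={A,B,D,F} → run F
t=3: ready={A,B,D,F,G} → run F
t=4: ready={A,B,D,F,G} → run F
t=5: ready={A,B,C,D,E,F,G} → run F
t=6: ready={A,B,C,D,E,F,G} → run F
t=7: ready={A,B,C,D,E,F,G} → run F
t=8: ready={A,B,C,D,E,F,G} → run F
t=9: ready={A,B,C,D,E,G} → run D
t=10: ready={A,B,C,D,E,G} → run D
t=11: ready={A,B,C,D,E,G} → run D
t=12: ready={A,B,C,E,G} → run C
t=13: ready={A,B,C,E,G} → run C
t=14: ready={A,B,C,E,G} → run C
t=15: ready={A,B,C,E,G} → run C
t=16: ready={A,B,C,E,G} → run C
t=17: ready={A,B,E,G} → run G
t=18: ready={A,B,E,G} → run G
t=19: ready={A,B,E,G} → run G
t=20: ready={A,B,E,G} → run G
t=21: ready={A,B,E} → run B
t=22: ready={A,B,E} → run B
t=23: ready={A,E} → run E
t=24: ready={A,E} → run E
t=25: ready={A,E} → run E
t=26: ready={A,E} → run E
t=27: ready={A,E} → run E
t=28: ready={A,E} → run E
t=29: ready={A,E} → run E
t=30: ready={A,E} → run E
t=31: ready={A} → run A
t=32: ready={A} → run A
t=33: ready={A} → run A
t=34: ready={A} → run A
t=35: ready={A} → run A
t=36: ready={A} → run A
t=37: (idle)
t=38: (idle)
t=39: (idle)
t=40: (idle)
t=41: (idle)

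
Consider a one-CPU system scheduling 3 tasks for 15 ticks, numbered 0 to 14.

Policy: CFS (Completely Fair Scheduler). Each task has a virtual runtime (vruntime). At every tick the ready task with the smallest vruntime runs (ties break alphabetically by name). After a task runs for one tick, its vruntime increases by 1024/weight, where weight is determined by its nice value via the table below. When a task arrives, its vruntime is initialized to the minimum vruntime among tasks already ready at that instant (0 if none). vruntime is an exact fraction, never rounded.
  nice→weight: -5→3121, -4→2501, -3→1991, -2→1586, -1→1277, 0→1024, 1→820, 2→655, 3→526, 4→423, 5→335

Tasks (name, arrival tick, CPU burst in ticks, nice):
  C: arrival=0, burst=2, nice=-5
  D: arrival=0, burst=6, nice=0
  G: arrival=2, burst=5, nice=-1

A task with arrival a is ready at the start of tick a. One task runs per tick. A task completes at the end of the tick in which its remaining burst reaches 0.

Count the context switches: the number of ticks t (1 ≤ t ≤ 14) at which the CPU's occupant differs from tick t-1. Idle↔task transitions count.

t=0: vr[C=0 D=0] → run C
t=1: vr[C=1024/3121 D=0] → run D
t=2: vr[C=1024/3121 D=1 G=1024/3121] → run C
t=3: vr[D=1 G=1024/3121] → run G
t=4: vr[D=1 G=4503552/3985517] → run D
t=5: vr[D=2 G=4503552/3985517] → run G
t=6: vr[D=2 G=7699456/3985517] → run G
t=7: vr[D=2 G=10895360/3985517] → run D
t=8: vr[D=3 G=10895360/3985517] → run G
t=9: vr[D=3 G=14091264/3985517] → run D
t=10: vr[D=4 G=14091264/3985517] → run G
t=11: vr[D=4] → run D
t=12: vr[D=5] → run D
t=13: (idle)
t=14: (idle)

context switches = 11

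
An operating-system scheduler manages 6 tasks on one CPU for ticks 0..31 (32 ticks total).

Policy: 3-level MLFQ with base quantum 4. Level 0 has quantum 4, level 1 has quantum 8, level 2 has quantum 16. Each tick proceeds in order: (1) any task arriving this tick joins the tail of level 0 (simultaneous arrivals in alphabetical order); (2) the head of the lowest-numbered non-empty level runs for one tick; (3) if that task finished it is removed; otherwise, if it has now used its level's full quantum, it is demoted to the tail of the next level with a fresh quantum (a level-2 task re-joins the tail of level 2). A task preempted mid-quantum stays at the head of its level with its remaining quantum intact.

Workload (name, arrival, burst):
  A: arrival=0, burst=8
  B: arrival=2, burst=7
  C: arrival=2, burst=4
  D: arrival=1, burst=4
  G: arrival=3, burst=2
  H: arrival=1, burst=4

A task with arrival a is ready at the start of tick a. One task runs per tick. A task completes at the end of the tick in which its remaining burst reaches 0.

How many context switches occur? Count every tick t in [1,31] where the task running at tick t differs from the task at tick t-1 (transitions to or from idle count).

t=0: L0/L1/L2 = A/-/- → run A
t=1: L0/L1/L2 = ADH/-/- → run A
t=2: L0/L1/L2 = ADHBC/-/- → run A
t=3: L0/L1/L2 = ADHBCG/-/- → run A
t=4: L0/L1/L2 = DHBCG/A/- → run D
t=5: L0/L1/L2 = DHBCG/A/- → run D
t=6: L0/L1/L2 = DHBCG/A/- → run D
t=7: L0/L1/L2 = DHBCG/A/- → run D
t=8: L0/L1/L2 = HBCG/A/- → run H
t=9: L0/L1/L2 = HBCG/A/- → run H
t=10: L0/L1/L2 = HBCG/A/- → run H
t=11: L0/L1/L2 = HBCG/A/- → run H
t=12: L0/L1/L2 = BCG/A/- → run B
t=13: L0/L1/L2 = BCG/A/- → run B
t=14: L0/L1/L2 = BCG/A/- → run B
t=15: L0/L1/L2 = BCG/A/- → run B
t=16: L0/L1/L2 = CG/AB/- → run C
t=17: L0/L1/L2 = CG/AB/- → run C
t=18: L0/L1/L2 = CG/AB/- → run C
t=19: L0/L1/L2 = CG/AB/- → run C
t=20: L0/L1/L2 = G/AB/- → run G
t=21: L0/L1/L2 = G/AB/- → run G
t=22: L0/L1/L2 = -/AB/- → run A
t=23: L0/L1/L2 = -/AB/- → run A
t=24: L0/L1/L2 = -/AB/- → run A
t=25: L0/L1/L2 = -/AB/- → run A
t=26: L0/L1/L2 = -/B/- → run B
t=27: L0/L1/L2 = -/B/- → run B
t=28: L0/L1/L2 = -/B/- → run B
t=29: (idle)
t=30: (idle)
t=31: (idle)

context switches = 8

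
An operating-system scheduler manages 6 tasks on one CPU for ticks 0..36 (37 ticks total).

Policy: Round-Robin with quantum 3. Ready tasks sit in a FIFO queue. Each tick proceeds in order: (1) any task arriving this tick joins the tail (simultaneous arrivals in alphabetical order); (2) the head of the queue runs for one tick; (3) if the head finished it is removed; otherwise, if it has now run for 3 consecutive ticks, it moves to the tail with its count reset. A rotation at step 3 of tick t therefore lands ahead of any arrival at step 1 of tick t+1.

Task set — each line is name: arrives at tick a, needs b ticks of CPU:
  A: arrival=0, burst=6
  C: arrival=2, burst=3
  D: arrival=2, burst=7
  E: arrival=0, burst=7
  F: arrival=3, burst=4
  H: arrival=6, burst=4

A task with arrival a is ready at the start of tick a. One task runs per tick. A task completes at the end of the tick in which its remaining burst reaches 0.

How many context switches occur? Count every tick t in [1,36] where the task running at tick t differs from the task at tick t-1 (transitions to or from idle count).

context switches = 13

t=0: queue=[A,E] q_used=0 → run A
t=1: queue=[A,E] q_used=1 → run A
t=2: queue=[A,E,C,D] q_used=2 → run A
t=3: queue=[E,C,D,A,F] q_used=0 → run E
t=4: queue=[E,C,D,A,F] q_used=1 → run E
t=5: queue=[E,C,D,A,F] q_used=2 → run E
t=6: queue=[C,D,A,F,E,H] q_used=0 → run C
t=7: queue=[C,D,A,F,E,H] q_used=1 → run C
t=8: queue=[C,D,A,F,E,H] q_used=2 → run C
t=9: queue=[D,A,F,E,H] q_used=0 → run D
t=10: queue=[D,A,F,E,H] q_used=1 → run D
t=11: queue=[D,A,F,E,H] q_used=2 → run D
t=12: queue=[A,F,E,H,D] q_used=0 → run A
t=13: queue=[A,F,E,H,D] q_used=1 → run A
t=14: queue=[A,F,E,H,D] q_used=2 → run A
t=15: queue=[F,E,H,D] q_used=0 → run F
t=16: queue=[F,E,H,D] q_used=1 → run F
t=17: queue=[F,E,H,D] q_used=2 → run F
t=18: queue=[E,H,D,F] q_used=0 → run E
t=19: queue=[E,H,D,F] q_used=1 → run E
t=20: queue=[E,H,D,F] q_used=2 → run E
t=21: queue=[H,D,F,E] q_used=0 → run H
t=22: queue=[H,D,F,E] q_used=1 → run H
t=23: queue=[H,D,F,E] q_used=2 → run H
t=24: queue=[D,F,E,H] q_used=0 → run D
t=25: queue=[D,F,E,H] q_used=1 → run D
t=26: queue=[D,F,E,H] q_used=2 → run D
t=27: queue=[F,E,H,D] q_used=0 → run F
t=28: queue=[E,H,D] q_used=0 → run E
t=29: queue=[H,D] q_used=0 → run H
t=30: queue=[D] q_used=0 → run D
t=31: (idle)
t=32: (idle)
t=33: (idle)
t=34: (idle)
t=35: (idle)
t=36: (idle)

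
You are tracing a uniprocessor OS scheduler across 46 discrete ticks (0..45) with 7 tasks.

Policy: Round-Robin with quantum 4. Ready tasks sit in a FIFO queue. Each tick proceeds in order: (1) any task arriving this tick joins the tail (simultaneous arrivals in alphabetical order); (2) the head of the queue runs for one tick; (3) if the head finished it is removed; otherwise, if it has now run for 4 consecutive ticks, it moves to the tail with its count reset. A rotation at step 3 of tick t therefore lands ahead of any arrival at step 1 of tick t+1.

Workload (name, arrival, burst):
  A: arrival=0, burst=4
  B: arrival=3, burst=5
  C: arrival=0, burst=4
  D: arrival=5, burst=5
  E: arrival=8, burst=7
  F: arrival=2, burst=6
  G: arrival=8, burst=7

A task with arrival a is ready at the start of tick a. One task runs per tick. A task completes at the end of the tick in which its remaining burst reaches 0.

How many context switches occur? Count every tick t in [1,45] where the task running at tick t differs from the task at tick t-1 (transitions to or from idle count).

context switches = 12

t=0: queue=[A,C] q_used=0 → run A
t=1: queue=[A,C] q_used=1 → run A
t=2: queue=[A,C,F] q_used=2 → run A
t=3: queue=[A,C,F,B] q_used=3 → run A
t=4: queue=[C,F,B] q_used=0 → run C
t=5: queue=[C,F,B,D] q_used=1 → run C
t=6: queue=[C,F,B,D] q_used=2 → run C
t=7: queue=[C,F,B,D] q_used=3 → run C
t=8: queue=[F,B,D,E,G] q_used=0 → run F
t=9: queue=[F,B,D,E,G] q_used=1 → run F
t=10: queue=[F,B,D,E,G] q_used=2 → run F
t=11: queue=[F,B,D,E,G] q_used=3 → run F
t=12: queue=[B,D,E,G,F] q_used=0 → run B
t=13: queue=[B,D,E,G,F] q_used=1 → run B
t=14: queue=[B,D,E,G,F] q_used=2 → run B
t=15: queue=[B,D,E,G,F] q_used=3 → run B
t=16: queue=[D,E,G,F,B] q_used=0 → run D
t=17: queue=[D,E,G,F,B] q_used=1 → run D
t=18: queue=[D,E,G,F,B] q_used=2 → run D
t=19: queue=[D,E,G,F,B] q_used=3 → run D
t=20: queue=[E,G,F,B,D] q_used=0 → run E
t=21: queue=[E,G,F,B,D] q_used=1 → run E
t=22: queue=[E,G,F,B,D] q_used=2 → run E
t=23: queue=[E,G,F,B,D] q_used=3 → run E
t=24: queue=[G,F,B,D,E] q_used=0 → run G
t=25: queue=[G,F,B,D,E] q_used=1 → run G
t=26: queue=[G,F,B,D,E] q_used=2 → run G
t=27: queue=[G,F,B,D,E] q_used=3 → run G
t=28: queue=[F,B,D,E,G] q_used=0 → run F
t=29: queue=[F,B,D,E,G] q_used=1 → run F
t=30: queue=[B,D,E,G] q_used=0 → run B
t=31: queue=[D,E,G] q_used=0 → run D
t=32: queue=[E,G] q_used=0 → run E
t=33: queue=[E,G] q_used=1 → run E
t=34: queue=[E,G] q_used=2 → run E
t=35: queue=[G] q_used=0 → run G
t=36: queue=[G] q_used=1 → run G
t=37: queue=[G] q_used=2 → run G
t=38: (idle)
t=39: (idle)
t=40: (idle)
t=41: (idle)
t=42: (idle)
t=43: (idle)
t=44: (idle)
t=45: (idle)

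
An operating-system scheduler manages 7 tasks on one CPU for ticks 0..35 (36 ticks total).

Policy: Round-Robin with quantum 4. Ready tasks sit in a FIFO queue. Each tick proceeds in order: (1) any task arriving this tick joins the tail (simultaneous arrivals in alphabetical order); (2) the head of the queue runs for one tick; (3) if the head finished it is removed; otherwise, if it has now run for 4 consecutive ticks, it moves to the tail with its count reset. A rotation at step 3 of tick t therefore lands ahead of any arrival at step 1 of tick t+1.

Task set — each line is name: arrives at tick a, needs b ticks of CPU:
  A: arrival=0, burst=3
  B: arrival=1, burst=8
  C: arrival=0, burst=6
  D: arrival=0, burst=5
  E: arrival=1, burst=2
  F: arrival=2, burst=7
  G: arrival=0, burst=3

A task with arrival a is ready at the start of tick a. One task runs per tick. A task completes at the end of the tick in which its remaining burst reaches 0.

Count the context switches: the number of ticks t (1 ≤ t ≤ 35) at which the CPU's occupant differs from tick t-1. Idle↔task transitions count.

context switches = 11

t=0: queue=[A,C,D,G] q_used=0 → run A
t=1: queue=[A,C,D,G,B,E] q_used=1 → run A
t=2: queue=[A,C,D,G,B,E,F] q_used=2 → run A
t=3: queue=[C,D,G,B,E,F] q_used=0 → run C
t=4: queue=[C,D,G,B,E,F] q_used=1 → run C
t=5: queue=[C,D,G,B,E,F] q_used=2 → run C
t=6: queue=[C,D,G,B,E,F] q_used=3 → run C
t=7: queue=[D,G,B,E,F,C] q_used=0 → run D
t=8: queue=[D,G,B,E,F,C] q_used=1 → run D
t=9: queue=[D,G,B,E,F,C] q_used=2 → run D
t=10: queue=[D,G,B,E,F,C] q_used=3 → run D
t=11: queue=[G,B,E,F,C,D] q_used=0 → run G
t=12: queue=[G,B,E,F,C,D] q_used=1 → run G
t=13: queue=[G,B,E,F,C,D] q_used=2 → run G
t=14: queue=[B,E,F,C,D] q_used=0 → run B
t=15: queue=[B,E,F,C,D] q_used=1 → run B
t=16: queue=[B,E,F,C,D] q_used=2 → run B
t=17: queue=[B,E,F,C,D] q_used=3 → run B
t=18: queue=[E,F,C,D,B] q_used=0 → run E
t=19: queue=[E,F,C,D,B] q_used=1 → run E
t=20: queue=[F,C,D,B] q_used=0 → run F
t=21: queue=[F,C,D,B] q_used=1 → run F
t=22: queue=[F,C,D,B] q_used=2 → run F
t=23: queue=[F,C,D,B] q_used=3 → run F
t=24: queue=[C,D,B,F] q_used=0 → run C
t=25: queue=[C,D,B,F] q_used=1 → run C
t=26: queue=[D,B,F] q_used=0 → run D
t=27: queue=[B,F] q_used=0 → run B
t=28: queue=[B,F] q_used=1 → run B
t=29: queue=[B,F] q_used=2 → run B
t=30: queue=[B,F] q_used=3 → run B
t=31: queue=[F] q_used=0 → run F
t=32: queue=[F] q_used=1 → run F
t=33: queue=[F] q_used=2 → run F
t=34: (idle)
t=35: (idle)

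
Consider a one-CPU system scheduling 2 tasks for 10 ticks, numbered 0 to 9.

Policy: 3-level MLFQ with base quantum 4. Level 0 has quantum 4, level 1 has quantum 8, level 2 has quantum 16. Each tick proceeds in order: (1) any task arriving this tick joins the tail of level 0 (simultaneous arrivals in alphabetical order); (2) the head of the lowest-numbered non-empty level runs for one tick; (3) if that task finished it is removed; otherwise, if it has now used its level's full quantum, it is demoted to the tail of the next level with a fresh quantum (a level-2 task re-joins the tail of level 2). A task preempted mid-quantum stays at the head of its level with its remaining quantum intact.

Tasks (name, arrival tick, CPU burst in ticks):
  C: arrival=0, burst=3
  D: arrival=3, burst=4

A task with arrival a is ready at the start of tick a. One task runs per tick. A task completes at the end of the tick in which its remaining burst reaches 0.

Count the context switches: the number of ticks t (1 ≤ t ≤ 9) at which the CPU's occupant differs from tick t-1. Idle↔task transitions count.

context switches = 2

t=0: L0/L1/L2 = C/-/- → run C
t=1: L0/L1/L2 = C/-/- → run C
t=2: L0/L1/L2 = C/-/- → run C
t=3: L0/L1/L2 = D/-/- → run D
t=4: L0/L1/L2 = D/-/- → run D
t=5: L0/L1/L2 = D/-/- → run D
t=6: L0/L1/L2 = D/-/- → run D
t=7: (idle)
t=8: (idle)
t=9: (idle)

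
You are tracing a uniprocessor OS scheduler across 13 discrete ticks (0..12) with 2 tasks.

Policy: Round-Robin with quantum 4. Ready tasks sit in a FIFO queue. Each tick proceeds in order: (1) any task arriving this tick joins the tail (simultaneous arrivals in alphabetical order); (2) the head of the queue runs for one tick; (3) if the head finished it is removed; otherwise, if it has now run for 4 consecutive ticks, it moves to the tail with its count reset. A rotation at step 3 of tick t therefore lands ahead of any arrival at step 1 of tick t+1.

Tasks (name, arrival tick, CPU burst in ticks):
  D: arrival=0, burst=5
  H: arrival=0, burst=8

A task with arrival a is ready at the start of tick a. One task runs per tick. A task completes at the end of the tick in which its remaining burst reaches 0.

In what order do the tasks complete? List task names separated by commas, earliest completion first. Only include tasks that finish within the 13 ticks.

t=0: queue=[D,H] q_used=0 → run D
t=1: queue=[D,H] q_used=1 → run D
t=2: queue=[D,H] q_used=2 → run D
t=3: queue=[D,H] q_used=3 → run D
t=4: queue=[H,D] q_used=0 → run H
t=5: queue=[H,D] q_used=1 → run H
t=6: queue=[H,D] q_used=2 → run H
t=7: queue=[H,D] q_used=3 → run H
t=8: queue=[D,H] q_used=0 → run D
t=9: queue=[H] q_used=0 → run H
t=10: queue=[H] q_used=1 → run H
t=11: queue=[H] q_used=2 → run H
t=12: queue=[H] q_used=3 → run H

completion order = D, H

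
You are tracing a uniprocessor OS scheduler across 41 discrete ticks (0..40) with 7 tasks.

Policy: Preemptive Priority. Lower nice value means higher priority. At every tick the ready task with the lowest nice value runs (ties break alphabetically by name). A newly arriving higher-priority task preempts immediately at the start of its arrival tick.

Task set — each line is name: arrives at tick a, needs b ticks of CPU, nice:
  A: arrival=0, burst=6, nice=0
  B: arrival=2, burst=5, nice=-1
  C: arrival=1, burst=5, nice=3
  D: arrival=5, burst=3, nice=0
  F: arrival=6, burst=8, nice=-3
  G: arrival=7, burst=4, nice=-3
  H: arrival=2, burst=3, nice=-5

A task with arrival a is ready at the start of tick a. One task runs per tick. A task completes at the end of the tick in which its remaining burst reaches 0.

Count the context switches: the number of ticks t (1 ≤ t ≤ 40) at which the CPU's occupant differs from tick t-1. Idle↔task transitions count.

t=0: ready={A} → run A
t=1: ready={A,C} → run A
t=2: ready={A,B,C,H} → run H
t=3: ready={A,B,C,H} → run H
t=4: ready={A,B,C,H} → run H
t=5: ready={A,B,C,D} → run B
t=6: ready={A,B,C,D,F} → run F
t=7: ready={A,B,C,D,F,G} → run F
t=8: ready={A,B,C,D,F,G} → run F
t=9: ready={A,B,C,D,F,G} → run F
t=10: ready={A,B,C,D,F,G} → run F
t=11: ready={A,B,C,D,F,G} → run F
t=12: ready={A,B,C,D,F,G} → run F
t=13: ready={A,B,C,D,F,G} → run F
t=14: ready={A,B,C,D,G} → run G
t=15: ready={A,B,C,D,G} → run G
t=16: ready={A,B,C,D,G} → run G
t=17: ready={A,B,C,D,G} → run G
t=18: ready={A,B,C,D} → run B
t=19: ready={A,B,C,D} → run B
t=20: ready={A,B,C,D} → run B
t=21: ready={A,B,C,D} → run B
t=22: ready={A,C,D} → run A
t=23: ready={A,C,D} → run A
t=24: ready={A,C,D} → run A
t=25: ready={A,C,D} → run A
t=26: ready={C,D} → run D
t=27: ready={C,D} → run D
t=28: ready={C,D} → run D
t=29: ready={C} → run C
t=30: ready={C} → run C
t=31: ready={C} → run C
t=32: ready={C} → run C
t=33: ready={C} → run C
t=34: (idle)
t=35: (idle)
t=36: (idle)
t=37: (idle)
t=38: (idle)
t=39: (idle)
t=40: (idle)

context switches = 9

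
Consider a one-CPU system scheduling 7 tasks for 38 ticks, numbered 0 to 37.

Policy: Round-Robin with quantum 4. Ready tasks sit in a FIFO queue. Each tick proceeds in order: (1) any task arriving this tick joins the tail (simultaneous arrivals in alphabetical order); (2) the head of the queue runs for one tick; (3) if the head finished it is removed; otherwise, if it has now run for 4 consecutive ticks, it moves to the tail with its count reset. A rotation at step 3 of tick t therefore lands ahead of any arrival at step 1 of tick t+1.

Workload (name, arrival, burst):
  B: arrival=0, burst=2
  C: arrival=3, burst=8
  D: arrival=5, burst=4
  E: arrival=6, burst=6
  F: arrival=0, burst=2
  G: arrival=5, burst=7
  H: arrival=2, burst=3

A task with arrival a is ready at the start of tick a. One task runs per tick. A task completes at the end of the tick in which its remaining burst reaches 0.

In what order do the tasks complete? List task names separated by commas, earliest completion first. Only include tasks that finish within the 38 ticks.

t=0: queue=[B,F] q_used=0 → run B
t=1: queue=[B,F] q_used=1 → run B
t=2: queue=[F,H] q_used=0 → run F
t=3: queue=[F,H,C] q_used=1 → run F
t=4: queue=[H,C] q_used=0 → run H
t=5: queue=[H,C,D,G] q_used=1 → run H
t=6: queue=[H,C,D,G,E] q_used=2 → run H
t=7: queue=[C,D,G,E] q_used=0 → run C
t=8: queue=[C,D,G,E] q_used=1 → run C
t=9: queue=[C,D,G,E] q_used=2 → run C
t=10: queue=[C,D,G,E] q_used=3 → run C
t=11: queue=[D,G,E,C] q_used=0 → run D
t=12: queue=[D,G,E,C] q_used=1 → run D
t=13: queue=[D,G,E,C] q_used=2 → run D
t=14: queue=[D,G,E,C] q_used=3 → run D
t=15: queue=[G,E,C] q_used=0 → run G
t=16: queue=[G,E,C] q_used=1 → run G
t=17: queue=[G,E,C] q_used=2 → run G
t=18: queue=[G,E,C] q_used=3 → run G
t=19: queue=[E,C,G] q_used=0 → run E
t=20: queue=[E,C,G] q_used=1 → run E
t=21: queue=[E,C,G] q_used=2 → run E
t=22: queue=[E,C,G] q_used=3 → run E
t=23: queue=[C,G,E] q_used=0 → run C
t=24: queue=[C,G,E] q_used=1 → run C
t=25: queue=[C,G,E] q_used=2 → run C
t=26: queue=[C,G,E] q_used=3 → run C
t=27: queue=[G,E] q_used=0 → run G
t=28: queue=[G,E] q_used=1 → run G
t=29: queue=[G,E] q_used=2 → run G
t=30: queue=[E] q_used=0 → run E
t=31: queue=[E] q_used=1 → run E
t=32: (idle)
t=33: (idle)
t=34: (idle)
t=35: (idle)
t=36: (idle)
t=37: (idle)

completion order = B, F, H, D, C, G, E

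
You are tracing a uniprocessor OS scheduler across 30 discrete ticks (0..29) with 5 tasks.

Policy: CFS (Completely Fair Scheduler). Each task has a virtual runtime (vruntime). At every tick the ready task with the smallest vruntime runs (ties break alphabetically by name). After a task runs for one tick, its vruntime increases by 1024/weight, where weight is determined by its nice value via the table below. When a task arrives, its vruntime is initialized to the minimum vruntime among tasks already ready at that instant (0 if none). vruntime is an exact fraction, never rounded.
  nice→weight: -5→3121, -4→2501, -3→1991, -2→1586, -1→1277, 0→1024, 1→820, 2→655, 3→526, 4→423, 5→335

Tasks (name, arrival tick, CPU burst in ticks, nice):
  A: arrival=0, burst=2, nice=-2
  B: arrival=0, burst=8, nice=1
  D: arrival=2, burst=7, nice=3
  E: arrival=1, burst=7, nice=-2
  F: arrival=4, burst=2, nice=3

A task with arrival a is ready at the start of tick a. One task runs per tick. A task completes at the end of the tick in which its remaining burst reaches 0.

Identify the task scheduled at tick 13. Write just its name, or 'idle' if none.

t=0: vr[A=0 B=0] → run A
t=1: vr[A=512/793 B=0 E=0] → run B
t=2: vr[A=512/793 B=256/205 D=0 E=0] → run D
t=3: vr[A=512/793 B=256/205 D=512/263 E=0] → run E
t=4: vr[A=512/793 B=256/205 D=512/263 E=512/793 F=512/793] → run A
t=5: vr[B=256/205 D=512/263 E=512/793 F=512/793] → run E
t=6: vr[B=256/205 D=512/263 E=1024/793 F=512/793] → run F
t=7: vr[B=256/205 D=512/263 E=1024/793 F=540672/208559] → run B
t=8: vr[B=512/205 D=512/263 E=1024/793 F=540672/208559] → run E
t=9: vr[B=512/205 D=512/263 E=1536/793 F=540672/208559] → run E
t=10: vr[B=512/205 D=512/263 E=2048/793 F=540672/208559] → run D
t=11: vr[B=512/205 D=1024/263 E=2048/793 F=540672/208559] → run B
t=12: vr[B=768/205 D=1024/263 E=2048/793 F=540672/208559] → run E
t=13: vr[B=768/205 D=1024/263 E=2560/793 F=540672/208559] → run F
t=14: vr[B=768/205 D=1024/263 E=2560/793] → run E
t=15: vr[B=768/205 D=1024/263 E=3072/793] → run B
t=16: vr[B=1024/205 D=1024/263 E=3072/793] → run E
t=17: vr[B=1024/205 D=1024/263] → run D
t=18: vr[B=1024/205 D=1536/263] → run B
t=19: vr[B=256/41 D=1536/263] → run D
t=20: vr[B=256/41 D=2048/263] → run B
t=21: vr[B=1536/205 D=2048/263] → run B
t=22: vr[B=1792/205 D=2048/263] → run D
t=23: vr[B=1792/205 D=2560/263] → run B
t=24: vr[D=2560/263] → run D
t=25: vr[D=3072/263] → run D
t=26: (idle)
t=27: (idle)
t=28: (idle)
t=29: (idle)

running at tick 13 = F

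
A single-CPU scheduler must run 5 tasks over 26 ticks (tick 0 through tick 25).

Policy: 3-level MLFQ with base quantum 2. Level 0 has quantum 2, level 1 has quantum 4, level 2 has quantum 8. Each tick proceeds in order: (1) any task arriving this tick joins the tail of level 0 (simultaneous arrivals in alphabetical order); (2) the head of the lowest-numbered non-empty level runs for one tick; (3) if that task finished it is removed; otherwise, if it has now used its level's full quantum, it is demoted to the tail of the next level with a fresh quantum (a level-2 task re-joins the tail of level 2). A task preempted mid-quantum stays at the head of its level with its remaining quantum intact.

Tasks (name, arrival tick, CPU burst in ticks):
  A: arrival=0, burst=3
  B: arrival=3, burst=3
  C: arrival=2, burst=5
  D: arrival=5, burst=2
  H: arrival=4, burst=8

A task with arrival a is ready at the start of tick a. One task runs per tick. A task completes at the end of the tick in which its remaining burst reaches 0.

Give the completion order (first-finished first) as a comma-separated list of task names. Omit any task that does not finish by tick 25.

completion order = D, A, C, B, H

t=0: L0/L1/L2 = A/-/- → run A
t=1: L0/L1/L2 = A/-/- → run A
t=2: L0/L1/L2 = C/A/- → run C
t=3: L0/L1/L2 = CB/A/- → run C
t=4: L0/L1/L2 = BH/AC/- → run B
t=5: L0/L1/L2 = BHD/AC/- → run B
t=6: L0/L1/L2 = HD/ACB/- → run H
t=7: L0/L1/L2 = HD/ACB/- → run H
t=8: L0/L1/L2 = D/ACBH/- → run D
t=9: L0/L1/L2 = D/ACBH/- → run D
t=10: L0/L1/L2 = -/ACBH/- → run A
t=11: L0/L1/L2 = -/CBH/- → run C
t=12: L0/L1/L2 = -/CBH/- → run C
t=13: L0/L1/L2 = -/CBH/- → run C
t=14: L0/L1/L2 = -/BH/- → run B
t=15: L0/L1/L2 = -/H/- → run H
t=16: L0/L1/L2 = -/H/- → run H
t=17: L0/L1/L2 = -/H/- → run H
t=18: L0/L1/L2 = -/H/- → run H
t=19: L0/L1/L2 = -/-/H → run H
t=20: L0/L1/L2 = -/-/H → run H
t=21: (idle)
t=22: (idle)
t=23: (idle)
t=24: (idle)
t=25: (idle)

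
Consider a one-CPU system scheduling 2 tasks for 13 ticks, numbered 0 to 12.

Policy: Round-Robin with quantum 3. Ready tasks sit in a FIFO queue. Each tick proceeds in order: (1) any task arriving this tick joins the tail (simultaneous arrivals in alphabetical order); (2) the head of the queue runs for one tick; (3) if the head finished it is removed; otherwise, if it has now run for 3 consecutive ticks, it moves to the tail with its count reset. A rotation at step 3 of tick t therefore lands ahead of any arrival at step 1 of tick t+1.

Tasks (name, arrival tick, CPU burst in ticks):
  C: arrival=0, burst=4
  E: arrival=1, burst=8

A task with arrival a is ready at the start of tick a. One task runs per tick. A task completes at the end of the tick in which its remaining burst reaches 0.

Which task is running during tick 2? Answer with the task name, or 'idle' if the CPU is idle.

t=0: queue=[C] q_used=0 → run C
t=1: queue=[C,E] q_used=1 → run C
t=2: queue=[C,E] q_used=2 → run C
t=3: queue=[E,C] q_used=0 → run E
t=4: queue=[E,C] q_used=1 → run E
t=5: queue=[E,C] q_used=2 → run E
t=6: queue=[C,E] q_used=0 → run C
t=7: queue=[E] q_used=0 → run E
t=8: queue=[E] q_used=1 → run E
t=9: queue=[E] q_used=2 → run E
t=10: queue=[E] q_used=0 → run E
t=11: queue=[E] q_used=1 → run E
t=12: (idle)

running at tick 2 = C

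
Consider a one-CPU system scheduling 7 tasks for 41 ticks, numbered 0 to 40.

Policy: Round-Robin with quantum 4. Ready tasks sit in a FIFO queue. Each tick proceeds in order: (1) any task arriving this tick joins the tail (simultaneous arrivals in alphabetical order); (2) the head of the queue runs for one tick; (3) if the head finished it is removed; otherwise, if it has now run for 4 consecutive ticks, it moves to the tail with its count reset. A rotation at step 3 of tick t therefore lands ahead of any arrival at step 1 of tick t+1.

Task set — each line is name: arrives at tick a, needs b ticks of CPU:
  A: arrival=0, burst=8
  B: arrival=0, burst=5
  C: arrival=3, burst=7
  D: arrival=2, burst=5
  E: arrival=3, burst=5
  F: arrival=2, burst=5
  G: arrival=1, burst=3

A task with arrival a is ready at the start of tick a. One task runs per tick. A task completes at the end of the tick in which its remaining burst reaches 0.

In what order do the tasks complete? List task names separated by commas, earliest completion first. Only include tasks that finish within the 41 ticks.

t=0: queue=[A,B] q_used=0 → run A
t=1: queue=[A,B,G] q_used=1 → run A
t=2: queue=[A,B,G,D,F] q_used=2 → run A
t=3: queue=[A,B,G,D,F,C,E] q_used=3 → run A
t=4: queue=[B,G,D,F,C,E,A] q_used=0 → run B
t=5: queue=[B,G,D,F,C,E,A] q_used=1 → run B
t=6: queue=[B,G,D,F,C,E,A] q_used=2 → run B
t=7: queue=[B,G,D,F,C,E,A] q_used=3 → run B
t=8: queue=[G,D,F,C,E,A,B] q_used=0 → run G
t=9: queue=[G,D,F,C,E,A,B] q_used=1 → run G
t=10: queue=[G,D,F,C,E,A,B] q_used=2 → run G
t=11: queue=[D,F,C,E,A,B] q_used=0 → run D
t=12: queue=[D,F,C,E,A,B] q_used=1 → run D
t=13: queue=[D,F,C,E,A,B] q_used=2 → run D
t=14: queue=[D,F,C,E,A,B] q_used=3 → run D
t=15: queue=[F,C,E,A,B,D] q_used=0 → run F
t=16: queue=[F,C,E,A,B,D] q_used=1 → run F
t=17: queue=[F,C,E,A,B,D] q_used=2 → run F
t=18: queue=[F,C,E,A,B,D] q_used=3 → run F
t=19: queue=[C,E,A,B,D,F] q_used=0 → run C
t=20: queue=[C,E,A,B,D,F] q_used=1 → run C
t=21: queue=[C,E,A,B,D,F] q_used=2 → run C
t=22: queue=[C,E,A,B,D,F] q_used=3 → run C
t=23: queue=[E,A,B,D,F,C] q_used=0 → run E
t=24: queue=[E,A,B,D,F,C] q_used=1 → run E
t=25: queue=[E,A,B,D,F,C] q_used=2 → run E
t=26: queue=[E,A,B,D,F,C] q_used=3 → run E
t=27: queue=[A,B,D,F,C,E] q_used=0 → run A
t=28: queue=[A,B,D,F,C,E] q_used=1 → run A
t=29: queue=[A,B,D,F,C,E] q_used=2 → run A
t=30: queue=[A,B,D,F,C,E] q_used=3 → run A
t=31: queue=[B,D,F,C,E] q_used=0 → run B
t=32: queue=[D,F,C,E] q_used=0 → run D
t=33: queue=[F,C,E] q_used=0 → run F
t=34: queue=[C,E] q_used=0 → run C
t=35: queue=[C,E] q_used=1 → run C
t=36: queue=[C,E] q_used=2 → run C
t=37: queue=[E] q_used=0 → run E
t=38: (idle)
t=39: (idle)
t=40: (idle)

completion order = G, A, B, D, F, C, E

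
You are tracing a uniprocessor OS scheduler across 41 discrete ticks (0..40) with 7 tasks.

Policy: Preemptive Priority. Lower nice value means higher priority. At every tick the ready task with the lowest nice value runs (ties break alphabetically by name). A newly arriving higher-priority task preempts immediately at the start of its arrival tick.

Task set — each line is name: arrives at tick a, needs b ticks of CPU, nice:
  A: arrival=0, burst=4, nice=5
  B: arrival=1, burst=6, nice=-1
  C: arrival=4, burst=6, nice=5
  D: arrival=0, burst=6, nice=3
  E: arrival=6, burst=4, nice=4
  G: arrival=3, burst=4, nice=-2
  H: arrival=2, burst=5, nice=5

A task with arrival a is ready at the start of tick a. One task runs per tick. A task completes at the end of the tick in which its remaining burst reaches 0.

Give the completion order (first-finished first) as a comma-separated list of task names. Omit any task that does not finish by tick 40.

completion order = G, B, D, E, A, C, H

t=0: ready={A,D} → run D
t=1: ready={A,B,D} → run B
t=2: ready={A,B,D,H} → run B
t=3: ready={A,B,D,G,H} → run G
t=4: ready={A,B,C,D,G,H} → run G
t=5: ready={A,B,C,D,G,H} → run G
t=6: ready={A,B,C,D,E,G,H} → run G
t=7: ready={A,B,C,D,E,H} → run B
t=8: ready={A,B,C,D,E,H} → run B
t=9: ready={A,B,C,D,E,H} → run B
t=10: ready={A,B,C,D,E,H} → run B
t=11: ready={A,C,D,E,H} → run D
t=12: ready={A,C,D,E,H} → run D
t=13: ready={A,C,D,E,H} → run D
t=14: ready={A,C,D,E,H} → run D
t=15: ready={A,C,D,E,H} → run D
t=16: ready={A,C,E,H} → run E
t=17: ready={A,C,E,H} → run E
t=18: ready={A,C,E,H} → run E
t=19: ready={A,C,E,H} → run E
t=20: ready={A,C,H} → run A
t=21: ready={A,C,H} → run A
t=22: ready={A,C,H} → run A
t=23: ready={A,C,H} → run A
t=24: ready={C,H} → run C
t=25: ready={C,H} → run C
t=26: ready={C,H} → run C
t=27: ready={C,H} → run C
t=28: ready={C,H} → run C
t=29: ready={C,H} → run C
t=30: ready={H} → run H
t=31: ready={H} → run H
t=32: ready={H} → run H
t=33: ready={H} → run H
t=34: ready={H} → run H
t=35: (idle)
t=36: (idle)
t=37: (idle)
t=38: (idle)
t=39: (idle)
t=40: (idle)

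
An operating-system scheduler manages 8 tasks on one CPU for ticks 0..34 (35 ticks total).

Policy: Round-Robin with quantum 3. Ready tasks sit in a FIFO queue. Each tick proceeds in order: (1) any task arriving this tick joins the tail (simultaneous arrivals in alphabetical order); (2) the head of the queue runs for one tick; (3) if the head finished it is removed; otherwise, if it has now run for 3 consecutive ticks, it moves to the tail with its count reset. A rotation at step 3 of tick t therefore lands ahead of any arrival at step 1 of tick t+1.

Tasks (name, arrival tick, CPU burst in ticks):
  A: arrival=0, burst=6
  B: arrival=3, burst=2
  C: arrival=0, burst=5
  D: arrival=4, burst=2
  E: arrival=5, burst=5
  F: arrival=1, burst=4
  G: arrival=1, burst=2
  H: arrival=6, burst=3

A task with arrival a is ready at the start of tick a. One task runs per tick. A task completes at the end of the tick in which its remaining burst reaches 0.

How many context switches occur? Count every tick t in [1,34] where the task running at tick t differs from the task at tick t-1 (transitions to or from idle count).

t=0: queue=[A,C] q_used=0 → run A
t=1: queue=[A,C,F,G] q_used=1 → run A
t=2: queue=[A,C,F,G] q_used=2 → run A
t=3: queue=[C,F,G,A,B] q_used=0 → run C
t=4: queue=[C,F,G,A,B,D] q_used=1 → run C
t=5: queue=[C,F,G,A,B,D,E] q_used=2 → run C
t=6: queue=[F,G,A,B,D,E,C,H] q_used=0 → run F
t=7: queue=[F,G,A,B,D,E,C,H] q_used=1 → run F
t=8: queue=[F,G,A,B,D,E,C,H] q_used=2 → run F
t=9: queue=[G,A,B,D,E,C,H,F] q_used=0 → run G
t=10: queue=[G,A,B,D,E,C,H,F] q_used=1 → run G
t=11: queue=[A,B,D,E,C,H,F] q_used=0 → run A
t=12: queue=[A,B,D,E,C,H,F] q_used=1 → run A
t=13: queue=[A,B,D,E,C,H,F] q_used=2 → run A
t=14: queue=[B,D,E,C,H,F] q_used=0 → run B
t=15: queue=[B,D,E,C,H,F] q_used=1 → run B
t=16: queue=[D,E,C,H,F] q_used=0 → run D
t=17: queue=[D,E,C,H,F] q_used=1 → run D
t=18: queue=[E,C,H,F] q_used=0 → run E
t=19: queue=[E,C,H,F] q_used=1 → run E
t=20: queue=[E,C,H,F] q_used=2 → run E
t=21: queue=[C,H,F,E] q_used=0 → run C
t=22: queue=[C,H,F,E] q_used=1 → run C
t=23: queue=[H,F,E] q_used=0 → run H
t=24: queue=[H,F,E] q_used=1 → run H
t=25: queue=[H,F,E] q_used=2 → run H
t=26: queue=[F,E] q_used=0 → run F
t=27: queue=[E] q_used=0 → run E
t=28: queue=[E] q_used=1 → run E
t=29: (idle)
t=30: (idle)
t=31: (idle)
t=32: (idle)
t=33: (idle)
t=34: (idle)

context switches = 12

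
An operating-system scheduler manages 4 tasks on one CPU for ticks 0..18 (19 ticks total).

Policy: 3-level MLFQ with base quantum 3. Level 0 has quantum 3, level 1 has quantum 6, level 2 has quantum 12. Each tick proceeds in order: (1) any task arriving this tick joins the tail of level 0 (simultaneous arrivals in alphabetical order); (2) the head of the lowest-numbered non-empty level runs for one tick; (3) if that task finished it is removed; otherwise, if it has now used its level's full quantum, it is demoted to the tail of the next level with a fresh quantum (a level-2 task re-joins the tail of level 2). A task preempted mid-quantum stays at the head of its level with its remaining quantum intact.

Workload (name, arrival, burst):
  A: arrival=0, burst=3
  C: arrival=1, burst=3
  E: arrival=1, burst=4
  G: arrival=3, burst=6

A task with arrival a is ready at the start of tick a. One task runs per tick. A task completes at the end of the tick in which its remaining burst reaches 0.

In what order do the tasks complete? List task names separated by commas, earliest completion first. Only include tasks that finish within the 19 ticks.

completion order = A, C, E, G

t=0: L0/L1/L2 = A/-/- → run A
t=1: L0/L1/L2 = ACE/-/- → run A
t=2: L0/L1/L2 = ACE/-/- → run A
t=3: L0/L1/L2 = CEG/-/- → run C
t=4: L0/L1/L2 = CEG/-/- → run C
t=5: L0/L1/L2 = CEG/-/- → run C
t=6: L0/L1/L2 = EG/-/- → run E
t=7: L0/L1/L2 = EG/-/- → run E
t=8: L0/L1/L2 = EG/-/- → run E
t=9: L0/L1/L2 = G/E/- → run G
t=10: L0/L1/L2 = G/E/- → run G
t=11: L0/L1/L2 = G/E/- → run G
t=12: L0/L1/L2 = -/EG/- → run E
t=13: L0/L1/L2 = -/G/- → run G
t=14: L0/L1/L2 = -/G/- → run G
t=15: L0/L1/L2 = -/G/- → run G
t=16: (idle)
t=17: (idle)
t=18: (idle)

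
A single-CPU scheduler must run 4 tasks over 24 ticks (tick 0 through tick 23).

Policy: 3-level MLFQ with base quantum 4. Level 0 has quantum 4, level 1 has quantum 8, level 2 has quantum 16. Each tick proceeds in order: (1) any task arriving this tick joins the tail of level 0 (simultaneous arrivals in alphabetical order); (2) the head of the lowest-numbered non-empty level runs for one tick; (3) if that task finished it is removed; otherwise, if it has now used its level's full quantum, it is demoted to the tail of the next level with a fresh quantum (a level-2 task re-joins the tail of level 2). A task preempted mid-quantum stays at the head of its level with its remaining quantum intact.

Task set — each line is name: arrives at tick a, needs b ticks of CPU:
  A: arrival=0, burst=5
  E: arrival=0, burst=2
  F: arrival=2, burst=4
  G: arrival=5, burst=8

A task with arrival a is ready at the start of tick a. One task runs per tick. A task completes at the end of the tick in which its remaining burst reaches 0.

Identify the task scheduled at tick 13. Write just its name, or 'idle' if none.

running at tick 13 = G

t=0: L0/L1/L2 = AE/-/- → run A
t=1: L0/L1/L2 = AE/-/- → run A
t=2: L0/L1/L2 = AEF/-/- → run A
t=3: L0/L1/L2 = AEF/-/- → run A
t=4: L0/L1/L2 = EF/A/- → run E
t=5: L0/L1/L2 = EFG/A/- → run E
t=6: L0/L1/L2 = FG/A/- → run F
t=7: L0/L1/L2 = FG/A/- → run F
t=8: L0/L1/L2 = FG/A/- → run F
t=9: L0/L1/L2 = FG/A/- → run F
t=10: L0/L1/L2 = G/A/- → run G
t=11: L0/L1/L2 = G/A/- → run G
t=12: L0/L1/L2 = G/A/- → run G
t=13: L0/L1/L2 = G/A/- → run G
t=14: L0/L1/L2 = -/AG/- → run A
t=15: L0/L1/L2 = -/G/- → run G
t=16: L0/L1/L2 = -/G/- → run G
t=17: L0/L1/L2 = -/G/- → run G
t=18: L0/L1/L2 = -/G/- → run G
t=19: (idle)
t=20: (idle)
t=21: (idle)
t=22: (idle)
t=23: (idle)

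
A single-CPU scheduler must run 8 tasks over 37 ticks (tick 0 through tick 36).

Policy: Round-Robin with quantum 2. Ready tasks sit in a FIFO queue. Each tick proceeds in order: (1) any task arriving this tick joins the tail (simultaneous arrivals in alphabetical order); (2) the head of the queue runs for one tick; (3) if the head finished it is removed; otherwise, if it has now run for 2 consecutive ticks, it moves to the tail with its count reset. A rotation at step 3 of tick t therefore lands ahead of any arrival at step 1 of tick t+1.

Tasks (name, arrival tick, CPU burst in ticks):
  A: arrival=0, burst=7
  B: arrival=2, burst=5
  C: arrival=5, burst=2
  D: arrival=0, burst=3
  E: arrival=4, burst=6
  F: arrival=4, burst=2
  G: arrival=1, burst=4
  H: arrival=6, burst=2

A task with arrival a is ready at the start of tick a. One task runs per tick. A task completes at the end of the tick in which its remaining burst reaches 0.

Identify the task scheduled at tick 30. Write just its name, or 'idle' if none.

running at tick 30 = E

t=0: queue=[A,D] q_used=0 → run A
t=1: queue=[A,D,G] q_used=1 → run A
t=2: queue=[D,G,A,B] q_used=0 → run D
t=3: queue=[D,G,A,B] q_used=1 → run D
t=4: queue=[G,A,B,D,E,F] q_used=0 → run G
t=5: queue=[G,A,B,D,E,F,C] q_used=1 → run G
t=6: queue=[A,B,D,E,F,C,G,H] q_used=0 → run A
t=7: queue=[A,B,D,E,F,C,G,H] q_used=1 → run A
t=8: queue=[B,D,E,F,C,G,H,A] q_used=0 → run B
t=9: queue=[B,D,E,F,C,G,H,A] q_used=1 → run B
t=10: queue=[D,E,F,C,G,H,A,B] q_used=0 → run D
t=11: queue=[E,F,C,G,H,A,B] q_used=0 → run E
t=12: queue=[E,F,C,G,H,A,B] q_used=1 → run E
t=13: queue=[F,C,G,H,A,B,E] q_used=0 → run F
t=14: queue=[F,C,G,H,A,B,E] q_used=1 → run F
t=15: queue=[C,G,H,A,B,E] q_used=0 → run C
t=16: queue=[C,G,H,A,B,E] q_used=1 → run C
t=17: queue=[G,H,A,B,E] q_used=0 → run G
t=18: queue=[G,H,A,B,E] q_used=1 → run G
t=19: queue=[H,A,B,E] q_used=0 → run H
t=20: queue=[H,A,B,E] q_used=1 → run H
t=21: queue=[A,B,E] q_used=0 → run A
t=22: queue=[A,B,E] q_used=1 → run A
t=23: queue=[B,E,A] q_used=0 → run B
t=24: queue=[B,E,A] q_used=1 → run B
t=25: queue=[E,A,B] q_used=0 → run E
t=26: queue=[E,A,B] q_used=1 → run E
t=27: queue=[A,B,E] q_used=0 → run A
t=28: queue=[B,E] q_used=0 → run B
t=29: queue=[E] q_used=0 → run E
t=30: queue=[E] q_used=1 → run E
t=31: (idle)
t=32: (idle)
t=33: (idle)
t=34: (idle)
t=35: (idle)
t=36: (idle)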